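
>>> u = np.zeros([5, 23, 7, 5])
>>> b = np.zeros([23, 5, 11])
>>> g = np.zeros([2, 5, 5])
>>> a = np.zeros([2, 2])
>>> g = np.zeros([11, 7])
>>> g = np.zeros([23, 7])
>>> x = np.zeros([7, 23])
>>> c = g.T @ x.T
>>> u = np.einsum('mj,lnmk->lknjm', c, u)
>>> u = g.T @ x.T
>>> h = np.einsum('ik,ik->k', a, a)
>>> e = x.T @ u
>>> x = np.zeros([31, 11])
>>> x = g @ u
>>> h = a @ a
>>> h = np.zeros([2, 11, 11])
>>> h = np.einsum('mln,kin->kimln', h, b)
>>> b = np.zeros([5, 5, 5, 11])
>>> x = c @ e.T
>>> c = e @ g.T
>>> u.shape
(7, 7)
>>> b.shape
(5, 5, 5, 11)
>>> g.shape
(23, 7)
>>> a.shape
(2, 2)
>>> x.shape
(7, 23)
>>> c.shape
(23, 23)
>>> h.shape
(23, 5, 2, 11, 11)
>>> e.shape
(23, 7)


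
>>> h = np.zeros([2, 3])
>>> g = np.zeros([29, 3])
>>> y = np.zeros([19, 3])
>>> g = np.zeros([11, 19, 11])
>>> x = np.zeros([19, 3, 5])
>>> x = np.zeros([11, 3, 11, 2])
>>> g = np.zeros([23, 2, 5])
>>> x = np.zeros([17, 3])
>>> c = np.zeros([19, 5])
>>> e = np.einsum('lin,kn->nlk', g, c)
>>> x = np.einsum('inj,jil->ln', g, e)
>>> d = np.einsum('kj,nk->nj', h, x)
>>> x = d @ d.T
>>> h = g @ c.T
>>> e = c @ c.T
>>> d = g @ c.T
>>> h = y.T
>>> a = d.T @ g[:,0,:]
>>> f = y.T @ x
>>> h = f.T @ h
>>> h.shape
(19, 19)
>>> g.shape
(23, 2, 5)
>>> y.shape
(19, 3)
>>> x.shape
(19, 19)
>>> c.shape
(19, 5)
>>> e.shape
(19, 19)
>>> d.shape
(23, 2, 19)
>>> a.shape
(19, 2, 5)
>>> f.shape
(3, 19)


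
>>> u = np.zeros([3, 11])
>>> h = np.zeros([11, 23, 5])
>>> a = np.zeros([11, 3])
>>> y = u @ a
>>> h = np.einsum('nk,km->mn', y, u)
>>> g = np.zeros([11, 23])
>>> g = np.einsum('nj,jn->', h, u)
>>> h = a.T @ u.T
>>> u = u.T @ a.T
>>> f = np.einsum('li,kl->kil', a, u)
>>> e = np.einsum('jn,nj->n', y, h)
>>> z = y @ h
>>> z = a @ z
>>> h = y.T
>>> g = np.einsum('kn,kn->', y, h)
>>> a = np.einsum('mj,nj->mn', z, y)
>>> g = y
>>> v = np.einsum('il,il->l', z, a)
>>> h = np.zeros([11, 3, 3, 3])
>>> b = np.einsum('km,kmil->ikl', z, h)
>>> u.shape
(11, 11)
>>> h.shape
(11, 3, 3, 3)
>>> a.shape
(11, 3)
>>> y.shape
(3, 3)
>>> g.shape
(3, 3)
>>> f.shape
(11, 3, 11)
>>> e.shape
(3,)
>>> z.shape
(11, 3)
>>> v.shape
(3,)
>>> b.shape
(3, 11, 3)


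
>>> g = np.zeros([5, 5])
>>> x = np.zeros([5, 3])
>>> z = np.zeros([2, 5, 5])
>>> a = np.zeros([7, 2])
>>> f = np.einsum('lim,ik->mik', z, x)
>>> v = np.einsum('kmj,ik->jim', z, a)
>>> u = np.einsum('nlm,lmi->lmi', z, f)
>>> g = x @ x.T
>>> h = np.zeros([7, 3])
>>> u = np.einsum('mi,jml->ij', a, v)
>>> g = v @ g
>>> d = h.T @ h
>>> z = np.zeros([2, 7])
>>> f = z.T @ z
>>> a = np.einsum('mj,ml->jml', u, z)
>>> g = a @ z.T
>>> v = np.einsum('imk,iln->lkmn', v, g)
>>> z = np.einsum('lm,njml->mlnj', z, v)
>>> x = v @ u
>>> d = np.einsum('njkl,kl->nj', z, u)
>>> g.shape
(5, 2, 2)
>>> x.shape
(2, 5, 7, 5)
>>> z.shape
(7, 2, 2, 5)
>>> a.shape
(5, 2, 7)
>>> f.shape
(7, 7)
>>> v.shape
(2, 5, 7, 2)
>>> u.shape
(2, 5)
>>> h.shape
(7, 3)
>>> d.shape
(7, 2)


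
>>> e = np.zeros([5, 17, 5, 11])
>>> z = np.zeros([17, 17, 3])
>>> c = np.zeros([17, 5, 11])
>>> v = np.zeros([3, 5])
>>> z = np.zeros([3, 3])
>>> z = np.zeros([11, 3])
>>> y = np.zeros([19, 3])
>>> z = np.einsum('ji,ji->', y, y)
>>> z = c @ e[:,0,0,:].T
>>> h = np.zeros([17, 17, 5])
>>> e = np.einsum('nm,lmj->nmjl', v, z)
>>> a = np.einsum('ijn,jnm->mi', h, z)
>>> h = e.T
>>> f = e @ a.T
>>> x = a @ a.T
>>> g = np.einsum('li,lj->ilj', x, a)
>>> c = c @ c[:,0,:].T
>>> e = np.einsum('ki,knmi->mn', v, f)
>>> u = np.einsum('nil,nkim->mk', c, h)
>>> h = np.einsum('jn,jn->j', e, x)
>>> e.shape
(5, 5)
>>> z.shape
(17, 5, 5)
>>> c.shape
(17, 5, 17)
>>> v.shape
(3, 5)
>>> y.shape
(19, 3)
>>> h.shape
(5,)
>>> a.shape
(5, 17)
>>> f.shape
(3, 5, 5, 5)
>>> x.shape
(5, 5)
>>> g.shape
(5, 5, 17)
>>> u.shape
(3, 5)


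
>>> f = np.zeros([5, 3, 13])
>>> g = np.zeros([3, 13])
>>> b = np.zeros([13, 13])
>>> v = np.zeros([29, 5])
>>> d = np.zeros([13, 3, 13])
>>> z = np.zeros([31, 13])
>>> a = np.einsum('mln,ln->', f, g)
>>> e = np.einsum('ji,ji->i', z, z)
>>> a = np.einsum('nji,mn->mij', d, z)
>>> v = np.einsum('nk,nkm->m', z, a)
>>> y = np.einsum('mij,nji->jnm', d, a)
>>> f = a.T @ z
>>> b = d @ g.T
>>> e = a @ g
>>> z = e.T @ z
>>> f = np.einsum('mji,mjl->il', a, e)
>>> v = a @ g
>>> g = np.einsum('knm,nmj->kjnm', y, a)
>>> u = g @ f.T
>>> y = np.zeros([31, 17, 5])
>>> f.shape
(3, 13)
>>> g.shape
(13, 3, 31, 13)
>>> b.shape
(13, 3, 3)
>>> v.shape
(31, 13, 13)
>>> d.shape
(13, 3, 13)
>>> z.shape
(13, 13, 13)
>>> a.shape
(31, 13, 3)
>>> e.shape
(31, 13, 13)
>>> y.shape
(31, 17, 5)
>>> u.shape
(13, 3, 31, 3)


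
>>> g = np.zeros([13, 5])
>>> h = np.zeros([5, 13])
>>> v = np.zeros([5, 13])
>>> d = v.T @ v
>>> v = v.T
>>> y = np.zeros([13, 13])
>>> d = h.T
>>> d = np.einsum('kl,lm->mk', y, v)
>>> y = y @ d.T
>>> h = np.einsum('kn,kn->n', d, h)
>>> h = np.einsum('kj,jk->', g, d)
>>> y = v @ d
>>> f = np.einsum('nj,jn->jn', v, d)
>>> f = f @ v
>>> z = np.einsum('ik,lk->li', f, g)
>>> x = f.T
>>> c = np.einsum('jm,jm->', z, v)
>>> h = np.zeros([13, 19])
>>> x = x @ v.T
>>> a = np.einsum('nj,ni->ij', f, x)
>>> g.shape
(13, 5)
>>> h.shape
(13, 19)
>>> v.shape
(13, 5)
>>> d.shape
(5, 13)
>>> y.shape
(13, 13)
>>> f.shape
(5, 5)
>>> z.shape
(13, 5)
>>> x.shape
(5, 13)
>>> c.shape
()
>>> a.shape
(13, 5)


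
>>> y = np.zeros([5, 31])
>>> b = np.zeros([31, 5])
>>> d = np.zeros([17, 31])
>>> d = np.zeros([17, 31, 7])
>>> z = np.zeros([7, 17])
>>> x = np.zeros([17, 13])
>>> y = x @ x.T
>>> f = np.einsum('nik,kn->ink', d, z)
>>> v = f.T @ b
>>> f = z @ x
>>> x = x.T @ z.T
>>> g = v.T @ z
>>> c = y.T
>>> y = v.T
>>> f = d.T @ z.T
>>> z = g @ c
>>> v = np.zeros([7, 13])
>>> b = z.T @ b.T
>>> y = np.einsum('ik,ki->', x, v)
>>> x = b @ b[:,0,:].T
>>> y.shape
()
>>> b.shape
(17, 17, 31)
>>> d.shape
(17, 31, 7)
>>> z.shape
(5, 17, 17)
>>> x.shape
(17, 17, 17)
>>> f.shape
(7, 31, 7)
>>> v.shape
(7, 13)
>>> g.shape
(5, 17, 17)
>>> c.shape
(17, 17)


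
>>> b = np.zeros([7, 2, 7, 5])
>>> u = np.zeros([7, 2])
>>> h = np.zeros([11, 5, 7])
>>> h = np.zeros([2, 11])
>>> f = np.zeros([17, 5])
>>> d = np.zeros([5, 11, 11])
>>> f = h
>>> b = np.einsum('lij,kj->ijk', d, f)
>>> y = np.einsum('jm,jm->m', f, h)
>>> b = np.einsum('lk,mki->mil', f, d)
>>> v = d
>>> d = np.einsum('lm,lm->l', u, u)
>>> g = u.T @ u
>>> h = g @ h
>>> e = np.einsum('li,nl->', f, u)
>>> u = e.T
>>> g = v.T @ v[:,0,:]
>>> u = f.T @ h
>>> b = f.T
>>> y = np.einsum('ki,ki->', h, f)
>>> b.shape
(11, 2)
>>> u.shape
(11, 11)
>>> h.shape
(2, 11)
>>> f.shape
(2, 11)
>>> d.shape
(7,)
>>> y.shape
()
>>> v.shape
(5, 11, 11)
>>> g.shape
(11, 11, 11)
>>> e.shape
()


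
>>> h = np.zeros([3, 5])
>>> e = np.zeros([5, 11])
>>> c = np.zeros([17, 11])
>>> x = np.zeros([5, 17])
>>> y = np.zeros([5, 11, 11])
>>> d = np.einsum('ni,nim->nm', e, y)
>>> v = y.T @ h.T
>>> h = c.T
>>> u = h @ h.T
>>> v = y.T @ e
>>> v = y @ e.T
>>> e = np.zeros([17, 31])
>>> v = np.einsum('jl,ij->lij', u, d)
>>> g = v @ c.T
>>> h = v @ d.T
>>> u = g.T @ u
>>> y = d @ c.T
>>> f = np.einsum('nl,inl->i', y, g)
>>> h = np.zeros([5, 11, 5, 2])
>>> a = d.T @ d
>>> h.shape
(5, 11, 5, 2)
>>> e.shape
(17, 31)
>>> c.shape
(17, 11)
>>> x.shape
(5, 17)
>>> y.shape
(5, 17)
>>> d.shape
(5, 11)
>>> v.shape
(11, 5, 11)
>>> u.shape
(17, 5, 11)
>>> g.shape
(11, 5, 17)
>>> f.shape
(11,)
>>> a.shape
(11, 11)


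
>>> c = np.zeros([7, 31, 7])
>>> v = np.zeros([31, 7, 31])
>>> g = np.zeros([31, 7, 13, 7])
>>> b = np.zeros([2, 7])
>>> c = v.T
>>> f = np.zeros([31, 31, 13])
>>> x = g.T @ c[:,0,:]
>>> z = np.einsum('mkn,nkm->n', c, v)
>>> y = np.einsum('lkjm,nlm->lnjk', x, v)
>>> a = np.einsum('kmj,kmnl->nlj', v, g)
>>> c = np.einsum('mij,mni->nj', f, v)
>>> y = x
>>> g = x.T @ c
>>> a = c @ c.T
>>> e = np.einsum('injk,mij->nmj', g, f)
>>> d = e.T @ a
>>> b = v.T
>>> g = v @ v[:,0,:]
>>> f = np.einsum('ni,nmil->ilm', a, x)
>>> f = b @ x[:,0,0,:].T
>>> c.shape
(7, 13)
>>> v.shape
(31, 7, 31)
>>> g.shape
(31, 7, 31)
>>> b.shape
(31, 7, 31)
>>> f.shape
(31, 7, 7)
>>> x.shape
(7, 13, 7, 31)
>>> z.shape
(31,)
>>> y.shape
(7, 13, 7, 31)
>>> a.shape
(7, 7)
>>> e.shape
(7, 31, 13)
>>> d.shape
(13, 31, 7)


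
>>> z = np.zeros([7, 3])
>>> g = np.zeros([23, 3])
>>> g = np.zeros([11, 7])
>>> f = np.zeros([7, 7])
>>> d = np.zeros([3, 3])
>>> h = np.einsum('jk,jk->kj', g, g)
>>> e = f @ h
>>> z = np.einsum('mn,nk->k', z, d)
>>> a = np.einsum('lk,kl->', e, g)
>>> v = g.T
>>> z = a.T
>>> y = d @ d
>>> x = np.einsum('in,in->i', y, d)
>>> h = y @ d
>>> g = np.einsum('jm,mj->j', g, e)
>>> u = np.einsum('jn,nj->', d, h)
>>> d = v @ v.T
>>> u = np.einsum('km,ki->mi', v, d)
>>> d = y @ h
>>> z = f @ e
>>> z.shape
(7, 11)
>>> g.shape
(11,)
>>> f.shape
(7, 7)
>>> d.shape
(3, 3)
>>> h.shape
(3, 3)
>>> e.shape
(7, 11)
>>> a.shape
()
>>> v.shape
(7, 11)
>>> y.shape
(3, 3)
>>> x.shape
(3,)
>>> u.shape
(11, 7)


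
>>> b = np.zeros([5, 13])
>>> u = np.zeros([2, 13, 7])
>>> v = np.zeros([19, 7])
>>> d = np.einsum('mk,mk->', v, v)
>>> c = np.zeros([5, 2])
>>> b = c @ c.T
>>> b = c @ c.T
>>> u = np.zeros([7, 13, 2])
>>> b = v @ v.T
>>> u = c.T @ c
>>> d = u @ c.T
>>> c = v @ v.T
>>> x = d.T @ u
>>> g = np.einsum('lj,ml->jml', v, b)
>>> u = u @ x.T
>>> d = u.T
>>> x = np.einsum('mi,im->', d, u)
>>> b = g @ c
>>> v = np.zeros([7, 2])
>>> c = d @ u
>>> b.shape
(7, 19, 19)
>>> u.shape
(2, 5)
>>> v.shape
(7, 2)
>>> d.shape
(5, 2)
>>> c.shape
(5, 5)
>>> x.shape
()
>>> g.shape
(7, 19, 19)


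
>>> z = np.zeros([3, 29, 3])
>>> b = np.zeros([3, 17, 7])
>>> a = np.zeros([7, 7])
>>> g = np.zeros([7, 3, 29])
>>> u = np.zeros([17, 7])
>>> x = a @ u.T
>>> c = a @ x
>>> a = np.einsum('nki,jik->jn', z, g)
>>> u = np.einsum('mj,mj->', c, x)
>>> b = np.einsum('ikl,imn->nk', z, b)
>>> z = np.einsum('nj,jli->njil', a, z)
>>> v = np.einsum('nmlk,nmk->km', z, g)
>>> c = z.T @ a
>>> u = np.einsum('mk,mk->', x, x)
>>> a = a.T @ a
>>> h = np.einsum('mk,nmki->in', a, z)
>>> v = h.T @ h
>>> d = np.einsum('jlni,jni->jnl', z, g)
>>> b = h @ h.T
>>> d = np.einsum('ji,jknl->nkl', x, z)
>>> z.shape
(7, 3, 3, 29)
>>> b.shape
(29, 29)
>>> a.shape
(3, 3)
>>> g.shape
(7, 3, 29)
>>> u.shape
()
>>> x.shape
(7, 17)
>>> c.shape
(29, 3, 3, 3)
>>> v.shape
(7, 7)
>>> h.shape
(29, 7)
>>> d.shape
(3, 3, 29)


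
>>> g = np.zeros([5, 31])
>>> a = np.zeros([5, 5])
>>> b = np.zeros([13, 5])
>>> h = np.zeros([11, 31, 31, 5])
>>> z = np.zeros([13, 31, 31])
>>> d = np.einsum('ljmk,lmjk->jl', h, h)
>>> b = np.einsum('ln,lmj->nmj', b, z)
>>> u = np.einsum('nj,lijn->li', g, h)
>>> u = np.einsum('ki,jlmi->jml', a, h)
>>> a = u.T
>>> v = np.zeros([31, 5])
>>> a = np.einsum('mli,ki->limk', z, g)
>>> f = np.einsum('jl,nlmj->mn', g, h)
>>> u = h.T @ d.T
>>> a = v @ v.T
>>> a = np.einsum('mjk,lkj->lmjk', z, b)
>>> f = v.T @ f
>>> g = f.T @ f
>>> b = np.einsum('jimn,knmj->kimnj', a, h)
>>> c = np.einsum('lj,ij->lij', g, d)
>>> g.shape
(11, 11)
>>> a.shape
(5, 13, 31, 31)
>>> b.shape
(11, 13, 31, 31, 5)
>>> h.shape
(11, 31, 31, 5)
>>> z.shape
(13, 31, 31)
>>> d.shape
(31, 11)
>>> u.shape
(5, 31, 31, 31)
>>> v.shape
(31, 5)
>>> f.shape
(5, 11)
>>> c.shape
(11, 31, 11)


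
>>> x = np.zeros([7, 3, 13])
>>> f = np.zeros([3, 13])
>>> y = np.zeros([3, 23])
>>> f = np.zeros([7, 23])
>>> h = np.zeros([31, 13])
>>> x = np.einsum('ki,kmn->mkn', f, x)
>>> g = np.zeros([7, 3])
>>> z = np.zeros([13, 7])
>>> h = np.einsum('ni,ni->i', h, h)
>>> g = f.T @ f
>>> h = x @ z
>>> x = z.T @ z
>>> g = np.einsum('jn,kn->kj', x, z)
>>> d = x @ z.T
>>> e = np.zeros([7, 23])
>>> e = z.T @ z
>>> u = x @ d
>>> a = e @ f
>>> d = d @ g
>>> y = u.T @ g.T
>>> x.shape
(7, 7)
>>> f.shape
(7, 23)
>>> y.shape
(13, 13)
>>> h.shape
(3, 7, 7)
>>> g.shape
(13, 7)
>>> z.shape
(13, 7)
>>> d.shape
(7, 7)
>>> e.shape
(7, 7)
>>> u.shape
(7, 13)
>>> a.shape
(7, 23)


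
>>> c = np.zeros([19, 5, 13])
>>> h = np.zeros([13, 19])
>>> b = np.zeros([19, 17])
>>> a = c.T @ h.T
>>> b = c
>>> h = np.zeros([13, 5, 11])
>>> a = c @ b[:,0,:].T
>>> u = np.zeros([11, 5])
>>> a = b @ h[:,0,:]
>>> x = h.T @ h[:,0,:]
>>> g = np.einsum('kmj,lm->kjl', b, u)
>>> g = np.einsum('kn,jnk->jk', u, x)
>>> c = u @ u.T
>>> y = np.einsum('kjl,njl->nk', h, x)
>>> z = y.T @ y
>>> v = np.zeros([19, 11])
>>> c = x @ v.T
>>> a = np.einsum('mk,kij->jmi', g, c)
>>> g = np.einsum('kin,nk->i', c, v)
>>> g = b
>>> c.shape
(11, 5, 19)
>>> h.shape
(13, 5, 11)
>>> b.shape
(19, 5, 13)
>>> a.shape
(19, 11, 5)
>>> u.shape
(11, 5)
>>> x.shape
(11, 5, 11)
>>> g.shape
(19, 5, 13)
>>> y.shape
(11, 13)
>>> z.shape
(13, 13)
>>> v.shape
(19, 11)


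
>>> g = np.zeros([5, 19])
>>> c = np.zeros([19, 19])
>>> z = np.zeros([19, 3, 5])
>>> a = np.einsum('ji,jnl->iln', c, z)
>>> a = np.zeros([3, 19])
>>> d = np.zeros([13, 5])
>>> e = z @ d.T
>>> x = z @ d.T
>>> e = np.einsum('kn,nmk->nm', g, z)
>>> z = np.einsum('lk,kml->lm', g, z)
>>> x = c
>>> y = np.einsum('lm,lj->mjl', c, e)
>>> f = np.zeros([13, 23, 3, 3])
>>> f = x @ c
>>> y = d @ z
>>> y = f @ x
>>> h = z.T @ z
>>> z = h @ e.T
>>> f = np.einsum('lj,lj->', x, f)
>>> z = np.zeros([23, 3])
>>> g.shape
(5, 19)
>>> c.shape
(19, 19)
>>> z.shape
(23, 3)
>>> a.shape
(3, 19)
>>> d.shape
(13, 5)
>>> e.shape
(19, 3)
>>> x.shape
(19, 19)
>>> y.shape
(19, 19)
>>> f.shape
()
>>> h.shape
(3, 3)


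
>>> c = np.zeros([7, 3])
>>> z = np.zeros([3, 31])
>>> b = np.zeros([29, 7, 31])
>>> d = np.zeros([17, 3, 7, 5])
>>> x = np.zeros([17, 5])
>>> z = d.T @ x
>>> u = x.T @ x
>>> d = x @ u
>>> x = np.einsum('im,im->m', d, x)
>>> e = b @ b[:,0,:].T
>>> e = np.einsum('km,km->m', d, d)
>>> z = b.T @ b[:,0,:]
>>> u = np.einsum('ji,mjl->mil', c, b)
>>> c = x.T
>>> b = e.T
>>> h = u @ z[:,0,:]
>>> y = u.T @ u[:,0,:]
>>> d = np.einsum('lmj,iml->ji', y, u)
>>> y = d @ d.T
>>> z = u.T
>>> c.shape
(5,)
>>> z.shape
(31, 3, 29)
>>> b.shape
(5,)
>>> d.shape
(31, 29)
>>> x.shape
(5,)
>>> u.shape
(29, 3, 31)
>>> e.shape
(5,)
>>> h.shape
(29, 3, 31)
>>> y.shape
(31, 31)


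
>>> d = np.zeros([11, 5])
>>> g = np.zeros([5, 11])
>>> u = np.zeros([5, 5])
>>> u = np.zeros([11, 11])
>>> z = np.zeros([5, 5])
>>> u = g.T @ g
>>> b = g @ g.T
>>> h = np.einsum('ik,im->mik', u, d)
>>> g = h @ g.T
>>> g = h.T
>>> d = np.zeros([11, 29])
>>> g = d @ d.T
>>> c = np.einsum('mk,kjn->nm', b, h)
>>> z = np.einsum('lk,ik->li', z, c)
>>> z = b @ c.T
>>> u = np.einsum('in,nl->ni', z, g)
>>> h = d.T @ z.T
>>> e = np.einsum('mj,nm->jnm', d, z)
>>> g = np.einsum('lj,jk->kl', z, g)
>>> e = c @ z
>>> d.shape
(11, 29)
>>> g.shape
(11, 5)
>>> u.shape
(11, 5)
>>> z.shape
(5, 11)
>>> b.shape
(5, 5)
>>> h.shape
(29, 5)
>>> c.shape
(11, 5)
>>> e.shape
(11, 11)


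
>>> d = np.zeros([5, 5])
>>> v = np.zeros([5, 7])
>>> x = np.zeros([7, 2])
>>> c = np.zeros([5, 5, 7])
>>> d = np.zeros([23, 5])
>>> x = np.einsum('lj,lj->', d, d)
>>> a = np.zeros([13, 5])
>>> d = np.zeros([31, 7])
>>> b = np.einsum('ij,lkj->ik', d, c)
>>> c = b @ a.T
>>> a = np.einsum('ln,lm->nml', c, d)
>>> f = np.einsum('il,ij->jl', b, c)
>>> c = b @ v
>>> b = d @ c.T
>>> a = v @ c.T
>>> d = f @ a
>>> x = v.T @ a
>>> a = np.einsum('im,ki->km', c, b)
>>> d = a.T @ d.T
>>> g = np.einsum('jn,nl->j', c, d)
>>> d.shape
(7, 13)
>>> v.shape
(5, 7)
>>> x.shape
(7, 31)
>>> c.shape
(31, 7)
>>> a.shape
(31, 7)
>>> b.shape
(31, 31)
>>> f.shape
(13, 5)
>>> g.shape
(31,)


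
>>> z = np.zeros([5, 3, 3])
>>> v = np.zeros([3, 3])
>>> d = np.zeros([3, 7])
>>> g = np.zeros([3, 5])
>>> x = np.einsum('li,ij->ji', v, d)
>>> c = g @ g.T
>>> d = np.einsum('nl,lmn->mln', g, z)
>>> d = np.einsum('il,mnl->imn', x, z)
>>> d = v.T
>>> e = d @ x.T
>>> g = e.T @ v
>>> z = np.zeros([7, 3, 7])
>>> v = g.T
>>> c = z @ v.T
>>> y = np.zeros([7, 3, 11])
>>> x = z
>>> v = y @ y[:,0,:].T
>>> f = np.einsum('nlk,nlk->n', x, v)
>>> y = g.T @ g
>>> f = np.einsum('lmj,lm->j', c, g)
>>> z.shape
(7, 3, 7)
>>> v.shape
(7, 3, 7)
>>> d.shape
(3, 3)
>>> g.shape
(7, 3)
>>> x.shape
(7, 3, 7)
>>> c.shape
(7, 3, 3)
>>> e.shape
(3, 7)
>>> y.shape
(3, 3)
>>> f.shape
(3,)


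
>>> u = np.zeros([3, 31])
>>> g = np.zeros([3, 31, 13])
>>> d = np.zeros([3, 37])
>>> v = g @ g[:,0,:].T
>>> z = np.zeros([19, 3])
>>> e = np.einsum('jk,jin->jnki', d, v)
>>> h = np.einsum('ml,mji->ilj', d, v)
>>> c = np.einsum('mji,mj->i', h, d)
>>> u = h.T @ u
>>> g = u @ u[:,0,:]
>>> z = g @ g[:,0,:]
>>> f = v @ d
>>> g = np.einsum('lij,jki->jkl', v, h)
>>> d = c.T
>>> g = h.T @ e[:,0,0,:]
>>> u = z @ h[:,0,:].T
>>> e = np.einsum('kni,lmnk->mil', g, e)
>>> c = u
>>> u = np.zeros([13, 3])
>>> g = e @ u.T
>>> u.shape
(13, 3)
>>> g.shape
(3, 31, 13)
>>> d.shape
(31,)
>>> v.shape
(3, 31, 3)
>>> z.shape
(31, 37, 31)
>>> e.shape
(3, 31, 3)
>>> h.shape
(3, 37, 31)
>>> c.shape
(31, 37, 3)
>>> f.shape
(3, 31, 37)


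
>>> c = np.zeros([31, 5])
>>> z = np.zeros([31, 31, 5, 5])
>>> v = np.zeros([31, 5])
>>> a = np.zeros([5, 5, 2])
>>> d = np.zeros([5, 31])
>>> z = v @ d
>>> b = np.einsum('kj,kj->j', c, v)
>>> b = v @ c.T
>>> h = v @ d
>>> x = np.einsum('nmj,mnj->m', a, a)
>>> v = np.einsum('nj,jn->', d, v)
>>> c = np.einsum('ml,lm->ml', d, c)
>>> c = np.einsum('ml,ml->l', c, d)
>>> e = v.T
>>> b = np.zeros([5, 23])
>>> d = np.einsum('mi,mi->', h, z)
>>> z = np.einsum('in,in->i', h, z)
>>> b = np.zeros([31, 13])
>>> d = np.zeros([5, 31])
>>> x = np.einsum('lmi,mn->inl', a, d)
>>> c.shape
(31,)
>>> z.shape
(31,)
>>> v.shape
()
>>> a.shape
(5, 5, 2)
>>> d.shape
(5, 31)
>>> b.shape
(31, 13)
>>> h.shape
(31, 31)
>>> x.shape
(2, 31, 5)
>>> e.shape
()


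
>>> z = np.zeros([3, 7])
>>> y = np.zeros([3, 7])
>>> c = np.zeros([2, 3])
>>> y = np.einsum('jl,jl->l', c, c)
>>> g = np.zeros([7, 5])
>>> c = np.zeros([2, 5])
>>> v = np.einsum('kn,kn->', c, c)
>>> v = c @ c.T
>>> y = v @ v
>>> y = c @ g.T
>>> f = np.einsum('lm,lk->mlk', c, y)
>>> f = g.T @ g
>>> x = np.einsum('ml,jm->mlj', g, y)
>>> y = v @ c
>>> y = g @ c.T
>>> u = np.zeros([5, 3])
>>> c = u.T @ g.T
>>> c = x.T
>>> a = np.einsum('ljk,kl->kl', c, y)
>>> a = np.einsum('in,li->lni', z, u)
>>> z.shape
(3, 7)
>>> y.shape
(7, 2)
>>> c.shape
(2, 5, 7)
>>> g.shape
(7, 5)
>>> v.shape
(2, 2)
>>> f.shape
(5, 5)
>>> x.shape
(7, 5, 2)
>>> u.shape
(5, 3)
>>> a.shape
(5, 7, 3)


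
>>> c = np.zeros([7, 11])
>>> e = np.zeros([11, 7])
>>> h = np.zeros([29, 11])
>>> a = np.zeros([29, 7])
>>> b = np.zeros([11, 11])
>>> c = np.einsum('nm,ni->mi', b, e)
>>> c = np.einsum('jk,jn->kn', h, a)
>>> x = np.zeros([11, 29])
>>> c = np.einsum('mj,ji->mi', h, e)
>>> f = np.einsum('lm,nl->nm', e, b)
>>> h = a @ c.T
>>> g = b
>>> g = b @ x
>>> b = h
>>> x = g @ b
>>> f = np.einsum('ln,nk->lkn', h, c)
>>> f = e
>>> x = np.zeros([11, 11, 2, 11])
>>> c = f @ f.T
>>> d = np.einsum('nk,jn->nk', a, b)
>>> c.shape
(11, 11)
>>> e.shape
(11, 7)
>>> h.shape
(29, 29)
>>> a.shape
(29, 7)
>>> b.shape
(29, 29)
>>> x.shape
(11, 11, 2, 11)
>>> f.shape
(11, 7)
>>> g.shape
(11, 29)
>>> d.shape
(29, 7)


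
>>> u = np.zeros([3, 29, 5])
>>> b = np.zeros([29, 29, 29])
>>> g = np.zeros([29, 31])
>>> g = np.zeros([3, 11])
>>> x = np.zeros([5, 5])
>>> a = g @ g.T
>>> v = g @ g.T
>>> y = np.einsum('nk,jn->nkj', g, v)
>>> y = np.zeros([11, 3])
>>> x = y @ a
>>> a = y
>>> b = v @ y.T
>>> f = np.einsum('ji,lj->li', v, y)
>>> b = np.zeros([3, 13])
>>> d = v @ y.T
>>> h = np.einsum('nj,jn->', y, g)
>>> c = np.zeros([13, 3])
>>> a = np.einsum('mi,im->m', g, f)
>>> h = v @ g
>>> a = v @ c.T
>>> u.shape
(3, 29, 5)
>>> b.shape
(3, 13)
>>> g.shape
(3, 11)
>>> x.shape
(11, 3)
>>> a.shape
(3, 13)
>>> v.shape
(3, 3)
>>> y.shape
(11, 3)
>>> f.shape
(11, 3)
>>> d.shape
(3, 11)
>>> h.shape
(3, 11)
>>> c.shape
(13, 3)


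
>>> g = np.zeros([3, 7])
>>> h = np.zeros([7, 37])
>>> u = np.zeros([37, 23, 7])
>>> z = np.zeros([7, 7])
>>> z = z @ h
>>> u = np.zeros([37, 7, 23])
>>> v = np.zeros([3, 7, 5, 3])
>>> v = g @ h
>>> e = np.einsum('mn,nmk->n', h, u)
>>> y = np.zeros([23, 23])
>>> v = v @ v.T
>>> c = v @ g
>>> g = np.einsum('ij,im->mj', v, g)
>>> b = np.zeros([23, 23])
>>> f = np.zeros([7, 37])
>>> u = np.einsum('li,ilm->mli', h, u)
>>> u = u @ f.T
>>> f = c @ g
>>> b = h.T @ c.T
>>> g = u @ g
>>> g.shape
(23, 7, 3)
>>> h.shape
(7, 37)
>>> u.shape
(23, 7, 7)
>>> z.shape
(7, 37)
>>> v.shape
(3, 3)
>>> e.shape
(37,)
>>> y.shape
(23, 23)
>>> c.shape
(3, 7)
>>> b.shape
(37, 3)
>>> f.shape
(3, 3)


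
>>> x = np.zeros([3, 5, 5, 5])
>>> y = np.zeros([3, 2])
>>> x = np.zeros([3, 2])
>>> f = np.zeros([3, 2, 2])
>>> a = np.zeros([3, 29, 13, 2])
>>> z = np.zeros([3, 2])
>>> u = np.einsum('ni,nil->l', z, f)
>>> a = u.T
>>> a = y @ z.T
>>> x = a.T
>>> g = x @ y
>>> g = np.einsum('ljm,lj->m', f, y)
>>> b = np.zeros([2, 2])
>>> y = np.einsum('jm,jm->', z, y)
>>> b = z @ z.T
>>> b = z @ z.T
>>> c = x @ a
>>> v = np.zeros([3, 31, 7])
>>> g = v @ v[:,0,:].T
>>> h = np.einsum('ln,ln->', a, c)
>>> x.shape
(3, 3)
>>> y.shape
()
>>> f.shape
(3, 2, 2)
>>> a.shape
(3, 3)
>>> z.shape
(3, 2)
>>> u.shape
(2,)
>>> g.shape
(3, 31, 3)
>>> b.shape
(3, 3)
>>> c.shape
(3, 3)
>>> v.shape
(3, 31, 7)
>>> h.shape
()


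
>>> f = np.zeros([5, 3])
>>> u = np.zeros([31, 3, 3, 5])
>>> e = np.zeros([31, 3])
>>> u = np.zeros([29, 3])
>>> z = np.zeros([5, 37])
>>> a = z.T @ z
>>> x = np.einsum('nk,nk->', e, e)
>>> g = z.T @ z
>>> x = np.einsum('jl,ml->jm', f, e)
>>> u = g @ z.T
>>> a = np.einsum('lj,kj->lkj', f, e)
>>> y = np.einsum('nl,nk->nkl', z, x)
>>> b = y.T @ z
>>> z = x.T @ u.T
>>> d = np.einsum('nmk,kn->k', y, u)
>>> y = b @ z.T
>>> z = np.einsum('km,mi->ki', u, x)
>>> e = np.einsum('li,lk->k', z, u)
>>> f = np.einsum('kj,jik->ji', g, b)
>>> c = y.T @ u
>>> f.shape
(37, 31)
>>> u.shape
(37, 5)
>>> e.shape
(5,)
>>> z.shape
(37, 31)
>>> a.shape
(5, 31, 3)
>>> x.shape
(5, 31)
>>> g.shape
(37, 37)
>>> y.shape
(37, 31, 31)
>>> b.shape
(37, 31, 37)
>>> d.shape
(37,)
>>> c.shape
(31, 31, 5)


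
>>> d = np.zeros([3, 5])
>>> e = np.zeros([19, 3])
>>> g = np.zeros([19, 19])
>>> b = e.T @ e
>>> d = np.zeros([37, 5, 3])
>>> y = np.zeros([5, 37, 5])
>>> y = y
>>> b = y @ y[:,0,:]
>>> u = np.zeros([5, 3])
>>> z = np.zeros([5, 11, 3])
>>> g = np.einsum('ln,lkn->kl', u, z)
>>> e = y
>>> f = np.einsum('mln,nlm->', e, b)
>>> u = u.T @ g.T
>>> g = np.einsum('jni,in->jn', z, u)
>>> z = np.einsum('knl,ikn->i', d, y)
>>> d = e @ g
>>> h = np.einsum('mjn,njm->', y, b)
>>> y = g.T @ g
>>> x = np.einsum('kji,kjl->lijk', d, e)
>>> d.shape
(5, 37, 11)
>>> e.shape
(5, 37, 5)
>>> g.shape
(5, 11)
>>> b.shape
(5, 37, 5)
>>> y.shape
(11, 11)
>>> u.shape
(3, 11)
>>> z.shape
(5,)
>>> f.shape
()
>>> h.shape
()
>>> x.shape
(5, 11, 37, 5)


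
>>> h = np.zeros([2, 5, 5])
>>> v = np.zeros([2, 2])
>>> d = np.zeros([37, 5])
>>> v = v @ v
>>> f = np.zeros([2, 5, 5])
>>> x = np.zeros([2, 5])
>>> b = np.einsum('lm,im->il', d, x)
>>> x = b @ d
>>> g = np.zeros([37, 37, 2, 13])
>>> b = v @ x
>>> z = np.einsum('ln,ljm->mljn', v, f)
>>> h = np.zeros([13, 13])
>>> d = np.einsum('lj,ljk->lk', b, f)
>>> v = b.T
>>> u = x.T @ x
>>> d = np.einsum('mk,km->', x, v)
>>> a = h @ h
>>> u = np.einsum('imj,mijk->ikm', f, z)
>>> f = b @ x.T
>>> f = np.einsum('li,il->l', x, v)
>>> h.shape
(13, 13)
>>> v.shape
(5, 2)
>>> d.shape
()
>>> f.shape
(2,)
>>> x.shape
(2, 5)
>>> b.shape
(2, 5)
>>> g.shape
(37, 37, 2, 13)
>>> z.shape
(5, 2, 5, 2)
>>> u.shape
(2, 2, 5)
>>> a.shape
(13, 13)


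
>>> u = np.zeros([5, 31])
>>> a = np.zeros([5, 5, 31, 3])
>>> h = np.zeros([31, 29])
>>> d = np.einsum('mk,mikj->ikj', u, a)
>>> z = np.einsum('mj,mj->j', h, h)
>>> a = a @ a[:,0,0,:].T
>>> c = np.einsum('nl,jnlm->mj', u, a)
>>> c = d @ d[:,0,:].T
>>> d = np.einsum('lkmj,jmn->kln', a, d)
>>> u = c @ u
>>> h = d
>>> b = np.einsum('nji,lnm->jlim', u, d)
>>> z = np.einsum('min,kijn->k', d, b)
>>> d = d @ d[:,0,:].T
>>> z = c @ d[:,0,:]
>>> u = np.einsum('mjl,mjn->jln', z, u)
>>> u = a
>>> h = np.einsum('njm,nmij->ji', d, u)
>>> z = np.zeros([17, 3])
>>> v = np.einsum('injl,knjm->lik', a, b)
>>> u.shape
(5, 5, 31, 5)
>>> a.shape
(5, 5, 31, 5)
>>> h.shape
(5, 31)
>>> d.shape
(5, 5, 5)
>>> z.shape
(17, 3)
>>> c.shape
(5, 31, 5)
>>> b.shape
(31, 5, 31, 3)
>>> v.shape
(5, 5, 31)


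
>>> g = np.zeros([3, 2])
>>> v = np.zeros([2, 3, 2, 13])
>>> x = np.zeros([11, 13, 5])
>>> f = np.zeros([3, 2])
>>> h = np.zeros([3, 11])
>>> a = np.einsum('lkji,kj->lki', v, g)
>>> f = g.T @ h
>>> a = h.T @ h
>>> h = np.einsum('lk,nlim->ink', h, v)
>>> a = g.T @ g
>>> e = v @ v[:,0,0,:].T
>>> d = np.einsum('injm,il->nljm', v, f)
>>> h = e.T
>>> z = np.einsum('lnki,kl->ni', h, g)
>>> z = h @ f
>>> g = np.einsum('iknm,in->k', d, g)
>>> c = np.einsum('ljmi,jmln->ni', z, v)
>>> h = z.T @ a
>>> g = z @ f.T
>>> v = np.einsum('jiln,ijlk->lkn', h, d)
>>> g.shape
(2, 2, 3, 2)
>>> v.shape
(2, 13, 2)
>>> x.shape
(11, 13, 5)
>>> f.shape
(2, 11)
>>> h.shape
(11, 3, 2, 2)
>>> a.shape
(2, 2)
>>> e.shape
(2, 3, 2, 2)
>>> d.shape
(3, 11, 2, 13)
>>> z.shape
(2, 2, 3, 11)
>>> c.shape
(13, 11)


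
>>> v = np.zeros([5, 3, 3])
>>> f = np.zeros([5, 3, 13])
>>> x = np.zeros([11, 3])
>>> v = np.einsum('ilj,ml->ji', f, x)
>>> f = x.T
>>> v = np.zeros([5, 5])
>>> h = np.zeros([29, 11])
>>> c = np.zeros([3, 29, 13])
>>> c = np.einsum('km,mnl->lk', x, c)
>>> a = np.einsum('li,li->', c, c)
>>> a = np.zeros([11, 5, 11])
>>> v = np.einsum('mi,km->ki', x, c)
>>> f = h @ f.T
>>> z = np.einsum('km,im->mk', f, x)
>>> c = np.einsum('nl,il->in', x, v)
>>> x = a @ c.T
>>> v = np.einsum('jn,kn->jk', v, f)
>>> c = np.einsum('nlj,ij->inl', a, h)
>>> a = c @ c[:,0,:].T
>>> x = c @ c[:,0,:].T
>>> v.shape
(13, 29)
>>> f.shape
(29, 3)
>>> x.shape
(29, 11, 29)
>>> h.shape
(29, 11)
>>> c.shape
(29, 11, 5)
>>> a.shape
(29, 11, 29)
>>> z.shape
(3, 29)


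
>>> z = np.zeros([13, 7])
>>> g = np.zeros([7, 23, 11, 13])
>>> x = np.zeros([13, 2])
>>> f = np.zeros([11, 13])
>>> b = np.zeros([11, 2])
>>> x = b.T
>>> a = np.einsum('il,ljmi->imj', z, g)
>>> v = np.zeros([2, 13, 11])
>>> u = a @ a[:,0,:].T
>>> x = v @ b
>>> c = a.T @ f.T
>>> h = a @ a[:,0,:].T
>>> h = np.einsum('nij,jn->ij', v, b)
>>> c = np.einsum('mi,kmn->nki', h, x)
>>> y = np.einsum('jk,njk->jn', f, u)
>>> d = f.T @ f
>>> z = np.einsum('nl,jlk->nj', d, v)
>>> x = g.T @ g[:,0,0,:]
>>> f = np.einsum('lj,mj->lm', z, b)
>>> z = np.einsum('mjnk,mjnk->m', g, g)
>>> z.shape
(7,)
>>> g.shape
(7, 23, 11, 13)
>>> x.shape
(13, 11, 23, 13)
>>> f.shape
(13, 11)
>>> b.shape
(11, 2)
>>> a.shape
(13, 11, 23)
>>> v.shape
(2, 13, 11)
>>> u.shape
(13, 11, 13)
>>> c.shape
(2, 2, 11)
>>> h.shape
(13, 11)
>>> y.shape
(11, 13)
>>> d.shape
(13, 13)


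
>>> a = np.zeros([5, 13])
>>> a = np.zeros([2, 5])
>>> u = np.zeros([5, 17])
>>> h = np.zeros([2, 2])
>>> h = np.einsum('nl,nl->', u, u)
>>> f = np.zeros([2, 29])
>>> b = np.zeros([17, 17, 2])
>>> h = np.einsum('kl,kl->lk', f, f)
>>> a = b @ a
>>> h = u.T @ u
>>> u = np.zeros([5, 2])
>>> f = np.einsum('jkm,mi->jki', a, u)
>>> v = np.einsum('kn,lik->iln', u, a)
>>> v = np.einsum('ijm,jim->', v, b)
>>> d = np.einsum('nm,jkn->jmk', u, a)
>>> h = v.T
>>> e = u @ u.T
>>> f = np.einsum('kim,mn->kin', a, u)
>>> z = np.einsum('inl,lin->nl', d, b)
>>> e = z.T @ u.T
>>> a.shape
(17, 17, 5)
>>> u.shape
(5, 2)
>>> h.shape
()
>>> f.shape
(17, 17, 2)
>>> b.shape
(17, 17, 2)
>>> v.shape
()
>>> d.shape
(17, 2, 17)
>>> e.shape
(17, 5)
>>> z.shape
(2, 17)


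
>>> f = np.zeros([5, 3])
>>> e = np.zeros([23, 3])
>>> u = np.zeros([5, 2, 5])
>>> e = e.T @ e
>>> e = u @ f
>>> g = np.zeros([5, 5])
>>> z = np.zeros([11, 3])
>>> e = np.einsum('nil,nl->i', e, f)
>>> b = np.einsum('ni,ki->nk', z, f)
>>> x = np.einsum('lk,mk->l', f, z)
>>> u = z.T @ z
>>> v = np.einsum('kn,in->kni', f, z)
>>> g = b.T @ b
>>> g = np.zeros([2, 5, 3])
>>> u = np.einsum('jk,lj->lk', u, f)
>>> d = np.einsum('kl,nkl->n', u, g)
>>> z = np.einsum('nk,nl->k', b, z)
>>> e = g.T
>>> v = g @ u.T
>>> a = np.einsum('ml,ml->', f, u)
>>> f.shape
(5, 3)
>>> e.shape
(3, 5, 2)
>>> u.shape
(5, 3)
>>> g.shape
(2, 5, 3)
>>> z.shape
(5,)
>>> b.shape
(11, 5)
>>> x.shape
(5,)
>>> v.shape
(2, 5, 5)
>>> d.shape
(2,)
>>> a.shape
()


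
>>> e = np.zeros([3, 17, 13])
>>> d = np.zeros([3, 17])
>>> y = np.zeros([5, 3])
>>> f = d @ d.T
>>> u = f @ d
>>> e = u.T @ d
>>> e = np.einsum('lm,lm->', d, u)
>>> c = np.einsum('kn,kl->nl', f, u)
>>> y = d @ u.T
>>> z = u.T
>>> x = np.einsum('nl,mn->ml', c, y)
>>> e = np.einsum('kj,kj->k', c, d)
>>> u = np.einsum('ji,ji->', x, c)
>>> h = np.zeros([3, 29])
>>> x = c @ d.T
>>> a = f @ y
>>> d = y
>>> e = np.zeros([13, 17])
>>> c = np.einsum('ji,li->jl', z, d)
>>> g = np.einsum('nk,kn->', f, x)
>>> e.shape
(13, 17)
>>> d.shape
(3, 3)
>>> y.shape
(3, 3)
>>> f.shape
(3, 3)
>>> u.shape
()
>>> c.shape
(17, 3)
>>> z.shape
(17, 3)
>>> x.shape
(3, 3)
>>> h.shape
(3, 29)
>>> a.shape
(3, 3)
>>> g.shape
()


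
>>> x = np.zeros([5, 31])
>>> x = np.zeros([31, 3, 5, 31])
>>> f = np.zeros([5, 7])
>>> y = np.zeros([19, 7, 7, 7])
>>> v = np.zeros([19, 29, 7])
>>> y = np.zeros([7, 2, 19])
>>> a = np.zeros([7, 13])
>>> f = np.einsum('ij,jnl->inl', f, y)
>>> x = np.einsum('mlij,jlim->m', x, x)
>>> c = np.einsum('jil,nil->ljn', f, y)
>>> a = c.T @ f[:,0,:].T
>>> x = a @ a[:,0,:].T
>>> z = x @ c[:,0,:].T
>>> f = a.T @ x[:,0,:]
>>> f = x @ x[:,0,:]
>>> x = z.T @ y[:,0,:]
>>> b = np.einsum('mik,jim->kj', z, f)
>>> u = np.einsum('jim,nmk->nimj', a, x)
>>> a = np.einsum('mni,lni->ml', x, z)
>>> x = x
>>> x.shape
(19, 5, 19)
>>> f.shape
(7, 5, 7)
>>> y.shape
(7, 2, 19)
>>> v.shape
(19, 29, 7)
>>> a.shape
(19, 7)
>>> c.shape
(19, 5, 7)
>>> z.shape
(7, 5, 19)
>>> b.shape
(19, 7)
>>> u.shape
(19, 5, 5, 7)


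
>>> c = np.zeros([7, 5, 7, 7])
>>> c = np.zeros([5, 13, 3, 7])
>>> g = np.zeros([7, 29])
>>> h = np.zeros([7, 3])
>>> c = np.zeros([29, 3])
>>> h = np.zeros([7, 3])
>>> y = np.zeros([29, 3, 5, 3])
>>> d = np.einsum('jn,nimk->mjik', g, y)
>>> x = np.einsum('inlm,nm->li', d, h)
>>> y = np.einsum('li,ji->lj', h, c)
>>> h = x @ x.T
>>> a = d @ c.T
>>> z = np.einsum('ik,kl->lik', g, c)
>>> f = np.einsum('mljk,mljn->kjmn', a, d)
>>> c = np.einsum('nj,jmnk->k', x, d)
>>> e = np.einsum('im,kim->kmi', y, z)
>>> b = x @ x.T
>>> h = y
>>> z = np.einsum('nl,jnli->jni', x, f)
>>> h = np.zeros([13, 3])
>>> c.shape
(3,)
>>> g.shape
(7, 29)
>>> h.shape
(13, 3)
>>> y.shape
(7, 29)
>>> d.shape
(5, 7, 3, 3)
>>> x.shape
(3, 5)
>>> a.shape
(5, 7, 3, 29)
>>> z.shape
(29, 3, 3)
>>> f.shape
(29, 3, 5, 3)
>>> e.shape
(3, 29, 7)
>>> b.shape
(3, 3)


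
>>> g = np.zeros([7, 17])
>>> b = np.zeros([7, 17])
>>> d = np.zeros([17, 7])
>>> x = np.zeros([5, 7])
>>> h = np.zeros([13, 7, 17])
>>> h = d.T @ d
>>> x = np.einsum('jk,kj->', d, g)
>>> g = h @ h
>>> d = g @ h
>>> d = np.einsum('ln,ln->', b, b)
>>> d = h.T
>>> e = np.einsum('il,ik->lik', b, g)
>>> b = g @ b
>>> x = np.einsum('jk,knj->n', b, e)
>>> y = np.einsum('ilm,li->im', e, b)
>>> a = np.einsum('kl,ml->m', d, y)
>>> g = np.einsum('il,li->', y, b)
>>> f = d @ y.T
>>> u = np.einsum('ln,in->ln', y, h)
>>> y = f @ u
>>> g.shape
()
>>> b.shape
(7, 17)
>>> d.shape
(7, 7)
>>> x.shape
(7,)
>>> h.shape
(7, 7)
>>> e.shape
(17, 7, 7)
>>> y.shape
(7, 7)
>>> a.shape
(17,)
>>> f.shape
(7, 17)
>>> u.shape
(17, 7)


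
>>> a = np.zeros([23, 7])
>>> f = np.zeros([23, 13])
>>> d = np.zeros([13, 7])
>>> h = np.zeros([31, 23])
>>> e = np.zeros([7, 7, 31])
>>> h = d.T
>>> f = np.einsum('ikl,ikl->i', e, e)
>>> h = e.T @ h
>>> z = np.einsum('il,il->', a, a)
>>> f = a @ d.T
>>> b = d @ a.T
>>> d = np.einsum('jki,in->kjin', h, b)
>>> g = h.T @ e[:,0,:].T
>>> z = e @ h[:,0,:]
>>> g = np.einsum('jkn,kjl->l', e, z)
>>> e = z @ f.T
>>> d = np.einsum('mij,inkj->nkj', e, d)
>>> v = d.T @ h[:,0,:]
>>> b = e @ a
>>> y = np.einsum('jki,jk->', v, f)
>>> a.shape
(23, 7)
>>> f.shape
(23, 13)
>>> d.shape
(31, 13, 23)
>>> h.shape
(31, 7, 13)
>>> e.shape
(7, 7, 23)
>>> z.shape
(7, 7, 13)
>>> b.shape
(7, 7, 7)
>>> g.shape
(13,)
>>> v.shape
(23, 13, 13)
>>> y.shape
()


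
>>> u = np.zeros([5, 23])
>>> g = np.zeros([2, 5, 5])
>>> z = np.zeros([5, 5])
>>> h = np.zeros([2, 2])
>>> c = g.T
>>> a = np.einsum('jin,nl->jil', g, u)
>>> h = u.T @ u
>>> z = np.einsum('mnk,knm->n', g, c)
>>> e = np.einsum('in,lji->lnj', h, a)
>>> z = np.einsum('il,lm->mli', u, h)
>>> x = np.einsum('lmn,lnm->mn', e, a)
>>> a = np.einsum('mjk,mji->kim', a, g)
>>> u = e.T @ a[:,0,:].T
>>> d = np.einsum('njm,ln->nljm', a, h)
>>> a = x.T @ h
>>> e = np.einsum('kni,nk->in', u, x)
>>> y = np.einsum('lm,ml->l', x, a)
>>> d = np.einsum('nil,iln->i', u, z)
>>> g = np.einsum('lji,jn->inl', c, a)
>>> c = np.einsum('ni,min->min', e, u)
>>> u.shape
(5, 23, 23)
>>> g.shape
(2, 23, 5)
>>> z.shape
(23, 23, 5)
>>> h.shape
(23, 23)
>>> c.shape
(5, 23, 23)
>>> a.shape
(5, 23)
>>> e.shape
(23, 23)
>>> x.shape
(23, 5)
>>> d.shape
(23,)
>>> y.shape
(23,)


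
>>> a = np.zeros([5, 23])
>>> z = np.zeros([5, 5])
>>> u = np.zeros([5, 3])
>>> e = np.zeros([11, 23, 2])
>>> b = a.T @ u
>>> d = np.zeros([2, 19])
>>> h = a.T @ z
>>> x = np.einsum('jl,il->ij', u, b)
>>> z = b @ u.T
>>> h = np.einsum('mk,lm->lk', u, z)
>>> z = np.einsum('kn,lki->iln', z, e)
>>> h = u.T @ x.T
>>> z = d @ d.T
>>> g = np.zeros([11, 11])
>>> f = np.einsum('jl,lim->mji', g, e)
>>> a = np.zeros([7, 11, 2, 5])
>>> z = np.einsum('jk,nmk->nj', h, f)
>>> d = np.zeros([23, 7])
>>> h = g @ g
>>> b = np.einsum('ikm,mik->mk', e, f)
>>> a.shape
(7, 11, 2, 5)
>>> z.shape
(2, 3)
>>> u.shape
(5, 3)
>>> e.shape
(11, 23, 2)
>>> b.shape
(2, 23)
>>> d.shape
(23, 7)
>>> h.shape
(11, 11)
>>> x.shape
(23, 5)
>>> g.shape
(11, 11)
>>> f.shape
(2, 11, 23)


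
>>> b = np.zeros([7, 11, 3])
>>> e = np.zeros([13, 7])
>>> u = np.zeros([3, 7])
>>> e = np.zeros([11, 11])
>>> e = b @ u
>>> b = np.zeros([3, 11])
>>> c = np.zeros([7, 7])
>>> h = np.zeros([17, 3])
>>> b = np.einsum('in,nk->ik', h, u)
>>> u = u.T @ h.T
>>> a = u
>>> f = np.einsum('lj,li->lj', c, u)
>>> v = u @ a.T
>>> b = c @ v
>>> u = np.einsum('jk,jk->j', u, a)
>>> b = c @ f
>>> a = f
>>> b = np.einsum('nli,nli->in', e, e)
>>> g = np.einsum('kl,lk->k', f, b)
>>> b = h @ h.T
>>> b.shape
(17, 17)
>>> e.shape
(7, 11, 7)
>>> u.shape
(7,)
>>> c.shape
(7, 7)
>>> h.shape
(17, 3)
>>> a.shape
(7, 7)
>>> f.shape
(7, 7)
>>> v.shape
(7, 7)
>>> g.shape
(7,)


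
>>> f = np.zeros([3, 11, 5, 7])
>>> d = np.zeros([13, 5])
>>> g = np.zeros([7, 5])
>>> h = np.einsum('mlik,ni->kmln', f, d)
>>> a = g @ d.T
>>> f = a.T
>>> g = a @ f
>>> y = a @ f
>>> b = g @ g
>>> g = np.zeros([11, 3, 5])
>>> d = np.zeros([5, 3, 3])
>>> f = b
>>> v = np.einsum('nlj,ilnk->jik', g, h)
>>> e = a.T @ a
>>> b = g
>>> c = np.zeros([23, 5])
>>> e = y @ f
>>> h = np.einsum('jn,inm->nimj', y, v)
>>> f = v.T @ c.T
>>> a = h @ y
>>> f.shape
(13, 7, 23)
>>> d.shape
(5, 3, 3)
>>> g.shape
(11, 3, 5)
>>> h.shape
(7, 5, 13, 7)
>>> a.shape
(7, 5, 13, 7)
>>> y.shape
(7, 7)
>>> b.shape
(11, 3, 5)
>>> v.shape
(5, 7, 13)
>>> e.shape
(7, 7)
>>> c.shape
(23, 5)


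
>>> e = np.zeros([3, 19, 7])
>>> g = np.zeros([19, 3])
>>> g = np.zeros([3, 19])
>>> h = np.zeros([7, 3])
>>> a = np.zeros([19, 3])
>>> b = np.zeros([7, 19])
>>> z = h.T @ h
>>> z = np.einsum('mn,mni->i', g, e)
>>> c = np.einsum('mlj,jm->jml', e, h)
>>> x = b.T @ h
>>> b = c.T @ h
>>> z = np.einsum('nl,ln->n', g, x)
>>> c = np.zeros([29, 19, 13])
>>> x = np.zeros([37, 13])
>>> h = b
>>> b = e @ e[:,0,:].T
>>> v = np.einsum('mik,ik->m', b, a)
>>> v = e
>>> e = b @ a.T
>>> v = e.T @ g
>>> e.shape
(3, 19, 19)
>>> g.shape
(3, 19)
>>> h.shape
(19, 3, 3)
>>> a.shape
(19, 3)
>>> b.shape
(3, 19, 3)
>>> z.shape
(3,)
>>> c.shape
(29, 19, 13)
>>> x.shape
(37, 13)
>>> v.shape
(19, 19, 19)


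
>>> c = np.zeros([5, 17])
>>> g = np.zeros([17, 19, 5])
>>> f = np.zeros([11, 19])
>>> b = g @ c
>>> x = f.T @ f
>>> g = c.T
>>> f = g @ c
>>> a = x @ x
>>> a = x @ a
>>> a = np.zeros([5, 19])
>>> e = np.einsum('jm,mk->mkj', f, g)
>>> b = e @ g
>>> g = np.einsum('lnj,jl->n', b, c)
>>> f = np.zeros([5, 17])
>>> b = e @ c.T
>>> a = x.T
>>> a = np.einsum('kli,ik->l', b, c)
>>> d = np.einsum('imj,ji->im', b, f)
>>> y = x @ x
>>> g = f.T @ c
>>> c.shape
(5, 17)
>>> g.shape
(17, 17)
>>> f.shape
(5, 17)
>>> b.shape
(17, 5, 5)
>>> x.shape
(19, 19)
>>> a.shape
(5,)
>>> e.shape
(17, 5, 17)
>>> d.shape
(17, 5)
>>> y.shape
(19, 19)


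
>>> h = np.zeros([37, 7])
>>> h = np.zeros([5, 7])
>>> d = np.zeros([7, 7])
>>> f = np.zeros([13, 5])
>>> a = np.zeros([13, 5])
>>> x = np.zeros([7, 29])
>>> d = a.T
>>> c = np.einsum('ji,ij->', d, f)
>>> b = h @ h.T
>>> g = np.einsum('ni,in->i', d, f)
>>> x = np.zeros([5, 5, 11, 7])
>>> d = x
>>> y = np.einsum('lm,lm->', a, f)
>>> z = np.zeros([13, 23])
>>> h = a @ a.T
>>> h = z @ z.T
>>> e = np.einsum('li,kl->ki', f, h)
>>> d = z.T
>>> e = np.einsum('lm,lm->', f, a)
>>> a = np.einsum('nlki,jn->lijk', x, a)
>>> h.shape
(13, 13)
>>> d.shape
(23, 13)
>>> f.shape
(13, 5)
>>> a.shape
(5, 7, 13, 11)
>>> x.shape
(5, 5, 11, 7)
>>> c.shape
()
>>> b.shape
(5, 5)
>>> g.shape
(13,)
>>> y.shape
()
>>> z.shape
(13, 23)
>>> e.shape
()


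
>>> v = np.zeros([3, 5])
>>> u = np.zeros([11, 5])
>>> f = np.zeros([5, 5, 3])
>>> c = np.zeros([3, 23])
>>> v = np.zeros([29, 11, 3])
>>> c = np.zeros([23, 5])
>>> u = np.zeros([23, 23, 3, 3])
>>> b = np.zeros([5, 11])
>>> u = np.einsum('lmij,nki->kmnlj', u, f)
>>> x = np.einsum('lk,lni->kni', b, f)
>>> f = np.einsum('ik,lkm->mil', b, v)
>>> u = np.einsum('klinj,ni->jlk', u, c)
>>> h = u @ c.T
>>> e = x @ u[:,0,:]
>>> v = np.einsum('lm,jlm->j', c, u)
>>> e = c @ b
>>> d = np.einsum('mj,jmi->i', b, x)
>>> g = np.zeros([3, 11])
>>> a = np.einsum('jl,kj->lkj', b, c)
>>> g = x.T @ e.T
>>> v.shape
(3,)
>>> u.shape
(3, 23, 5)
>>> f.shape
(3, 5, 29)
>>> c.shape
(23, 5)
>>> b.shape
(5, 11)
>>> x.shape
(11, 5, 3)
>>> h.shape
(3, 23, 23)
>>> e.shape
(23, 11)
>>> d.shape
(3,)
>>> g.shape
(3, 5, 23)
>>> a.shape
(11, 23, 5)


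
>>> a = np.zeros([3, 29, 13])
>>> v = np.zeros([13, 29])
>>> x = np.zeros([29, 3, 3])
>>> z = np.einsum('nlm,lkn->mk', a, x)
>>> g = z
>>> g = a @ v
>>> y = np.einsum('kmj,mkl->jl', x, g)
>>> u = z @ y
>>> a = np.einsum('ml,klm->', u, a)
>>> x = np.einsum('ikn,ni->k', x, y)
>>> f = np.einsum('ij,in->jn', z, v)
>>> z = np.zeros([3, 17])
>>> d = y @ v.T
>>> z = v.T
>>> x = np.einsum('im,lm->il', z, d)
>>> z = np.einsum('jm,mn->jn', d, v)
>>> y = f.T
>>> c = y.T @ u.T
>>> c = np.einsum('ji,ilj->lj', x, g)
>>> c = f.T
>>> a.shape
()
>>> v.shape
(13, 29)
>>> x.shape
(29, 3)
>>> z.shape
(3, 29)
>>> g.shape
(3, 29, 29)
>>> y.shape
(29, 3)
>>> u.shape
(13, 29)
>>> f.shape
(3, 29)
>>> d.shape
(3, 13)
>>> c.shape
(29, 3)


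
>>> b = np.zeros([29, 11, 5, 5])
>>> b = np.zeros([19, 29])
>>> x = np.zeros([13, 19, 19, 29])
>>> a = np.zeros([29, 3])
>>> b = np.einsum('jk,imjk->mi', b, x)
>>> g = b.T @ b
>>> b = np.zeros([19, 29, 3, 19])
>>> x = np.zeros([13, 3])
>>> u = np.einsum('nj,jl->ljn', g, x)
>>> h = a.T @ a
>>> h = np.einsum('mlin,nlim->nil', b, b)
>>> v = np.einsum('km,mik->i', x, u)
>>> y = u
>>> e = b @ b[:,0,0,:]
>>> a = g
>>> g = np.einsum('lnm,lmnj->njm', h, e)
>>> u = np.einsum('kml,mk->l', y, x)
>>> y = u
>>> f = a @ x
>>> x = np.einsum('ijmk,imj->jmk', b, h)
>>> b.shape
(19, 29, 3, 19)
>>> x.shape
(29, 3, 19)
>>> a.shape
(13, 13)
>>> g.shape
(3, 19, 29)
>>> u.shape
(13,)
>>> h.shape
(19, 3, 29)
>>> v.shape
(13,)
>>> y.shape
(13,)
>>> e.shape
(19, 29, 3, 19)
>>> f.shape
(13, 3)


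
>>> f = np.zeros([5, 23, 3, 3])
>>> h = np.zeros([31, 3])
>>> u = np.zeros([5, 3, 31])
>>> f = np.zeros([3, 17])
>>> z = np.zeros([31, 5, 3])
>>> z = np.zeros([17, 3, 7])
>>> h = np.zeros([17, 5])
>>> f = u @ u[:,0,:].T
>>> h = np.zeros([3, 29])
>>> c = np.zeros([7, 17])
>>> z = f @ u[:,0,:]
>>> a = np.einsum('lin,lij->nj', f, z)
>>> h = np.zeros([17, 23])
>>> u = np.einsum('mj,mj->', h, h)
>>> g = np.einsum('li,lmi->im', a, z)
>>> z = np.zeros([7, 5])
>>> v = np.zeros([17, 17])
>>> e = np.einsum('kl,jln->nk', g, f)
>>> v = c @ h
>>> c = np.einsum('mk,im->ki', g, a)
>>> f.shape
(5, 3, 5)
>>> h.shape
(17, 23)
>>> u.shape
()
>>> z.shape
(7, 5)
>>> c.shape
(3, 5)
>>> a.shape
(5, 31)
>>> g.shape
(31, 3)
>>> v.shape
(7, 23)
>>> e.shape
(5, 31)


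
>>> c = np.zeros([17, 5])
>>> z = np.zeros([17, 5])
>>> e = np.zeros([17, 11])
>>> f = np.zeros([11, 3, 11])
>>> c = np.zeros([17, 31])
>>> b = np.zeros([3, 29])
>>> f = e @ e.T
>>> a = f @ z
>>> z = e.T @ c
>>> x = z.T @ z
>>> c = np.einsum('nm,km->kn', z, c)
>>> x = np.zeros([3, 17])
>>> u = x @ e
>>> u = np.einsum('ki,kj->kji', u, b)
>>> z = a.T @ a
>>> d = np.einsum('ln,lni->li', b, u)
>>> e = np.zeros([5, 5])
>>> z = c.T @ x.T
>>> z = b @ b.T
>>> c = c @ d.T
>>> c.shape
(17, 3)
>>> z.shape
(3, 3)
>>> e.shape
(5, 5)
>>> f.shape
(17, 17)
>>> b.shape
(3, 29)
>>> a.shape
(17, 5)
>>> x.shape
(3, 17)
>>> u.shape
(3, 29, 11)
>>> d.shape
(3, 11)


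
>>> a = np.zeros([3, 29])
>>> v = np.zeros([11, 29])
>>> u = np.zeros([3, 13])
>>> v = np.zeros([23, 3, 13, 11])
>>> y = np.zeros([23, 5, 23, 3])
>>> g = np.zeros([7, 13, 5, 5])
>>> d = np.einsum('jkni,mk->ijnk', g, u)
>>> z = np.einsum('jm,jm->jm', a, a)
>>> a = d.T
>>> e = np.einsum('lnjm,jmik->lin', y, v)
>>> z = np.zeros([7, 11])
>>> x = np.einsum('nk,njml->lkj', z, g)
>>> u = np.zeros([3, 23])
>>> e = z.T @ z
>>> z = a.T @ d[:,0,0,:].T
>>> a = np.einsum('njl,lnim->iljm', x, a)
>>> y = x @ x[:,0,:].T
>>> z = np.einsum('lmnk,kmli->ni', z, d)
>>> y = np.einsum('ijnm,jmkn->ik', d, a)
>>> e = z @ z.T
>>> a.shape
(7, 13, 11, 5)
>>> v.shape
(23, 3, 13, 11)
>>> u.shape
(3, 23)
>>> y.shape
(5, 11)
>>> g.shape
(7, 13, 5, 5)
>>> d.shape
(5, 7, 5, 13)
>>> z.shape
(5, 13)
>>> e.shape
(5, 5)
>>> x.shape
(5, 11, 13)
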